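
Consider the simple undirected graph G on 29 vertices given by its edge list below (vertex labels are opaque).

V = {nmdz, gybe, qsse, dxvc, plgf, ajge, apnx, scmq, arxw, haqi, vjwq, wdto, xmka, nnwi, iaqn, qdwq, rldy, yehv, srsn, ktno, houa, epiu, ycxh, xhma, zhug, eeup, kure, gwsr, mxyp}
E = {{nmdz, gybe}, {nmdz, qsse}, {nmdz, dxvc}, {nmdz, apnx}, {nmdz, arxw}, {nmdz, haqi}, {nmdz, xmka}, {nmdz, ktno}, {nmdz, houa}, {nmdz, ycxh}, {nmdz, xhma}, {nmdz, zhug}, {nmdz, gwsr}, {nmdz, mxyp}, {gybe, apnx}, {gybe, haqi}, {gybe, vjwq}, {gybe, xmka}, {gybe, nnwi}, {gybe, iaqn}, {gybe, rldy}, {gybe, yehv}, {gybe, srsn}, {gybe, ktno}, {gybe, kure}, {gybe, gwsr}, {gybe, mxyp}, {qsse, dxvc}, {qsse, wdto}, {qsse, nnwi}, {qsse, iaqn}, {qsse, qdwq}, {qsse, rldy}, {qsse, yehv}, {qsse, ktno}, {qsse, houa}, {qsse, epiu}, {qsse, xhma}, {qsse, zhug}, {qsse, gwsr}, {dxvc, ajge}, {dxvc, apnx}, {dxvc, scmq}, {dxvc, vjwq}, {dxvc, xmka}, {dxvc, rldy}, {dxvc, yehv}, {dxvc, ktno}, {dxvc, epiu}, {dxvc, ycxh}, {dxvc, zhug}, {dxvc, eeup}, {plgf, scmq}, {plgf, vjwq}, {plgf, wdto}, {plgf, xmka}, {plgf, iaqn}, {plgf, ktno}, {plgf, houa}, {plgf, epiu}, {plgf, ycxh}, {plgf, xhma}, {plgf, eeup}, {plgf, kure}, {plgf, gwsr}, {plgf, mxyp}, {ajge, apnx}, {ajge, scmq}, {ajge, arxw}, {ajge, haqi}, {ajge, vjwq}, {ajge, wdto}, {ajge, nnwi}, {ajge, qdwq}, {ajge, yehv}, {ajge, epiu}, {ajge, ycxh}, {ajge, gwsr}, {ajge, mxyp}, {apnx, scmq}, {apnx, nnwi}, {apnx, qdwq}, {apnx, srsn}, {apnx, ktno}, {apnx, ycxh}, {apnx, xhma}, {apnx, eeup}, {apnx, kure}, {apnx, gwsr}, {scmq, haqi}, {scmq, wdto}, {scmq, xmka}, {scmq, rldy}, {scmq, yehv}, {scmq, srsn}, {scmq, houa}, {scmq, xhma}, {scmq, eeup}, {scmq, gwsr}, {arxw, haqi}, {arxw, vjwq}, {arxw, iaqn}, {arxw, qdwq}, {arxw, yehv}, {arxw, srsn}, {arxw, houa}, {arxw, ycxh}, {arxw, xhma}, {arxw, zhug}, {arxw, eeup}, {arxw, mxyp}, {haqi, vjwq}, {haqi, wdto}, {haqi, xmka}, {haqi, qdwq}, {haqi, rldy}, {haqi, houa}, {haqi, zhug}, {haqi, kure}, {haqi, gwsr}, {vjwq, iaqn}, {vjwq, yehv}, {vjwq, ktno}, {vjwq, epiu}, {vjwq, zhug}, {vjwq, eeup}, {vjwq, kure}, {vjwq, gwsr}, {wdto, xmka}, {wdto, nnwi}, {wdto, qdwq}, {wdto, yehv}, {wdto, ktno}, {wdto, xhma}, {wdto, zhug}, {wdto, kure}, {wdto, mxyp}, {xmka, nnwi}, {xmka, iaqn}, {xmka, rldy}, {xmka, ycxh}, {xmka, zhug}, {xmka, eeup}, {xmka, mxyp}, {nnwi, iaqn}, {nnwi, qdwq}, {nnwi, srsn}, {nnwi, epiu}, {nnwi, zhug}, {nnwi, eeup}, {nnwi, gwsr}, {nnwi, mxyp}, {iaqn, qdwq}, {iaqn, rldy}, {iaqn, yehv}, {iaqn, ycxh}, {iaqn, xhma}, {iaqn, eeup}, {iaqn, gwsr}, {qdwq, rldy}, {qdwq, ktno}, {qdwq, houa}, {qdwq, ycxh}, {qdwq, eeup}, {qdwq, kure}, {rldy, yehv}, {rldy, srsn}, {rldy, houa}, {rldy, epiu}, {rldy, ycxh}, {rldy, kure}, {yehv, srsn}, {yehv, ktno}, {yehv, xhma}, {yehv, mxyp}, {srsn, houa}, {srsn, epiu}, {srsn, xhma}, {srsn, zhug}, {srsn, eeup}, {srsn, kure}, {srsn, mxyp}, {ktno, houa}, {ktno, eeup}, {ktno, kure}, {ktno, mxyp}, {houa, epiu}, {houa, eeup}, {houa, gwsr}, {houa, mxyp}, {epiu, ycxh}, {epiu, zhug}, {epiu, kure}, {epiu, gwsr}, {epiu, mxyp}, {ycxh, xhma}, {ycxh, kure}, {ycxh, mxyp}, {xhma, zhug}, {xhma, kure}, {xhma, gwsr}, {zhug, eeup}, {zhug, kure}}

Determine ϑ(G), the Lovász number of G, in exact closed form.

sqrt(29)

deg(xmka) = 14; N(xmka) = {nmdz, gybe, dxvc, plgf, scmq, haqi, wdto, nnwi, iaqn, rldy, ycxh, zhug, eeup, mxyp}.
Vertex eeup has 14 neighbors: dxvc, plgf, apnx, scmq, arxw, vjwq, xmka, nnwi, iaqn, qdwq, srsn, ktno, houa, zhug.
Vertex nnwi has 14 neighbors: gybe, qsse, ajge, apnx, wdto, xmka, iaqn, qdwq, srsn, epiu, zhug, eeup, gwsr, mxyp.
N(haqi) = {nmdz, gybe, ajge, scmq, arxw, vjwq, wdto, xmka, qdwq, rldy, houa, zhug, kure, gwsr}, |N(haqi)| = 14.
29-vertex 14-regular graph: Paley(29): SR with (k,λ,μ)=(14,6,7).
A has 3 distinct eigenvalues ≈ [14.0, 2.192582, -3.192582].
With N=29: ϑ(G) = 29·(-(-sqrt(29)/2 - 1/2))/(14−(-sqrt(29)/2 - 1/2)) = sqrt(29).
Numerically 5.385165.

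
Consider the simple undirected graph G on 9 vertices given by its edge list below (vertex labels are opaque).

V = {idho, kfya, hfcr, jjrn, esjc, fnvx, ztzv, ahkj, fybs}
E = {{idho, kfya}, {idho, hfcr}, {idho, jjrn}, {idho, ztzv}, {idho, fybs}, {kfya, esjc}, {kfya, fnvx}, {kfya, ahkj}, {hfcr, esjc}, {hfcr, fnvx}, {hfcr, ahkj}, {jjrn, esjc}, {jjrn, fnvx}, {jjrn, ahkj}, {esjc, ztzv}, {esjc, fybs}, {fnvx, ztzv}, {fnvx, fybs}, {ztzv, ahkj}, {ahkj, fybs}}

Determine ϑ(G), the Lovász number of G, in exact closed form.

N(kfya) = {idho, esjc, fnvx, ahkj}, |N(kfya)| = 4.
deg(hfcr) = 4; N(hfcr) = {idho, esjc, fnvx, ahkj}.
Vertex fnvx has 5 neighbors: kfya, hfcr, jjrn, ztzv, fybs.
Vertex fybs has 4 neighbors: idho, esjc, fnvx, ahkj.
K_{5,4} (perfect); ϑ(G) = α(G) = max{5,4} = 5.
≈ 5.000000000 (to 9 d.p.).
Lovász sandwich 5 ≤ 5 ≤ 5: collapsed.

5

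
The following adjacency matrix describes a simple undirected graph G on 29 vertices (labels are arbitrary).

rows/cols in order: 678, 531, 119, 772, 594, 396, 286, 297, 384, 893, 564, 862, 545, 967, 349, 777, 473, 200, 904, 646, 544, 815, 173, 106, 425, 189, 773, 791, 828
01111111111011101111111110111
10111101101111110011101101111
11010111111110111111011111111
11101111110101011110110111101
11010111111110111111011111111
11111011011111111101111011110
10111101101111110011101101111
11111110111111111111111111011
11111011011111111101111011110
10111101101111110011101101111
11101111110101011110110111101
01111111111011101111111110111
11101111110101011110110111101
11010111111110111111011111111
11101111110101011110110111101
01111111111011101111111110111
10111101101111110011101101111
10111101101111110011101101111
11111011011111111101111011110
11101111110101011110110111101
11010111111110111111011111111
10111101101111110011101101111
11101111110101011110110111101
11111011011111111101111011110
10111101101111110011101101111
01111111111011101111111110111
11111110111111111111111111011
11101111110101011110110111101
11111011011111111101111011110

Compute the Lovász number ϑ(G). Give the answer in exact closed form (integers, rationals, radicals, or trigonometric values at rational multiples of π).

7

Vertex 297 has 27 neighbors: 678, 531, 119, 772, 594, 396, 286, 384, 893, 564, 862, 545, 967, 349, 777, 473, 200, 904, 646, 544, 815, 173, 106, 425, 189, 791, 828.
N(396) = {678, 531, 119, 772, 594, 286, 297, 893, 564, 862, 545, 967, 349, 777, 473, 200, 646, 544, 815, 173, 425, 189, 773, 791}, |N(396)| = 24.
Vertex 967 has 25 neighbors: 678, 531, 772, 396, 286, 297, 384, 893, 564, 862, 545, 349, 777, 473, 200, 904, 646, 815, 173, 106, 425, 189, 773, 791, 828.
deg(862) = 25; N(862) = {531, 119, 772, 594, 396, 286, 297, 384, 893, 564, 545, 967, 349, 473, 200, 904, 646, 544, 815, 173, 106, 425, 773, 791, 828}.
K_{7,7,5,4,4,2} (perfect); ϑ(G) = α(G) = max{7,7,5,4,4,2} = 7.
≈ 7.000000000 (to 9 d.p.).
Lovász sandwich 7 ≤ 7 ≤ 7: collapsed.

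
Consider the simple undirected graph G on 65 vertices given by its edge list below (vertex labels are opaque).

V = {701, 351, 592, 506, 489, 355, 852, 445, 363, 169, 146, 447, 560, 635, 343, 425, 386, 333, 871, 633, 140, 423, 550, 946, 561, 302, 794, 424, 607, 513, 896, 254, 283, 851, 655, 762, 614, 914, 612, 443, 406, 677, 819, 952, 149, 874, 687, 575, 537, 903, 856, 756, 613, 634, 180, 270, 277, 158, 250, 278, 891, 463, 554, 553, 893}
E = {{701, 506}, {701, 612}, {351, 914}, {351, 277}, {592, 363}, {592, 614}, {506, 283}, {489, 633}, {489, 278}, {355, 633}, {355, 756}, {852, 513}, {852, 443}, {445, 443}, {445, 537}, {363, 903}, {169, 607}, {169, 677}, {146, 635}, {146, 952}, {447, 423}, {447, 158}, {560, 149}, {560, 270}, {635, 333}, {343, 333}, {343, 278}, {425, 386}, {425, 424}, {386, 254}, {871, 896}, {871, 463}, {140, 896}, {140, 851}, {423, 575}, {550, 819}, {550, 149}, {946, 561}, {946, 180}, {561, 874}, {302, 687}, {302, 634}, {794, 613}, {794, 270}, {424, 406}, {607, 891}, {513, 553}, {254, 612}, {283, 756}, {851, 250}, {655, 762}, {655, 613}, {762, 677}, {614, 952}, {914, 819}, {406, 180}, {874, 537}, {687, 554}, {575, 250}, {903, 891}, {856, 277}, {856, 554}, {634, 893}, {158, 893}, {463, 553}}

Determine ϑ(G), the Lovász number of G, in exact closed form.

65*cos(pi/65)/(cos(pi/65) + 1)

Vertex 447 has 2 neighbors: 423, 158.
deg(386) = 2; N(386) = {425, 254}.
deg(423) = 2; N(423) = {447, 575}.
deg(903) = 2; N(903) = {363, 891}.
Regular of degree 2 on 65 vertices: the odd cycle C_{65}.
spec(A) ≈ [2.0, 1.99066, 1.96274, 1.91649, 1.85235, 1.77091, 1.67294, 1.55935, 1.4312, 1.28968, 1.13613, 0.97197, 0.79873, 0.61803, 0.43157, 0.24107, 0.04833, -0.14487, -0.33671, -0.52541, -0.70921, -0.88638, -1.05528, -1.21433, -1.36203, -1.49702, -1.61803, -1.72394, -1.81375, -1.88662, -1.94188, -1.97901, -1.99766] (distinct, 5 d.p.).
Lovász (edge-transitive): ϑ = −65·(-2*cos(pi/65))/((2)−(-2*cos(pi/65))) = 65*cos(pi/65)/(cos(pi/65) + 1).
ϑ(G) ≈ 32.481013.
Lovász sandwich 32 ≤ 65*cos(pi/65)/(cos(pi/65) + 1) ≤ 33: both strict.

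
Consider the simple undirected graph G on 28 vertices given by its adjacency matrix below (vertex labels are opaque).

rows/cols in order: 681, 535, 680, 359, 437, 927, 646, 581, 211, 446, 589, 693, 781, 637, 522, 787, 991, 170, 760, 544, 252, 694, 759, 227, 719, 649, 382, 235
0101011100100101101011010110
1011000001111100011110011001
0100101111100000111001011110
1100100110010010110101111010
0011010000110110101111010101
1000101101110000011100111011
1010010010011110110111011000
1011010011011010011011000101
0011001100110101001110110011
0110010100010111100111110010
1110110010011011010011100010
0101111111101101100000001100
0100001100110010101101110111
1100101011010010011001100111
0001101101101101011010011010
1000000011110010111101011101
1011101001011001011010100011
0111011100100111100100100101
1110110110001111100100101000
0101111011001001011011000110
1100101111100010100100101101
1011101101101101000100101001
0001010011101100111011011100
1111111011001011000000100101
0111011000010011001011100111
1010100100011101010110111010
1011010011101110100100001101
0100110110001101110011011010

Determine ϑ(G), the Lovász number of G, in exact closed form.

7

N(437) = {680, 359, 927, 589, 693, 637, 522, 991, 760, 544, 252, 694, 227, 649, 235}, |N(437)| = 15.
Vertex 781 has 15 neighbors: 535, 646, 581, 589, 693, 522, 991, 760, 544, 694, 759, 227, 649, 382, 235.
N(637) = {681, 535, 437, 646, 211, 446, 693, 522, 170, 760, 694, 759, 649, 382, 235}, |N(637)| = 15.
Vertex 252 has 15 neighbors: 681, 535, 437, 646, 581, 211, 446, 589, 522, 991, 544, 759, 719, 649, 235.
Every vertex has degree 15 (N=28); Kneser-type, 2-subsets of [8].
spec(A) ≈ [15.0, 1.0, -5.0] (distinct, 5 d.p.).
Lovász (edge-transitive): ϑ = −28·(-5)/((15)−(-5)) = 7.
Numerically 7.000000000.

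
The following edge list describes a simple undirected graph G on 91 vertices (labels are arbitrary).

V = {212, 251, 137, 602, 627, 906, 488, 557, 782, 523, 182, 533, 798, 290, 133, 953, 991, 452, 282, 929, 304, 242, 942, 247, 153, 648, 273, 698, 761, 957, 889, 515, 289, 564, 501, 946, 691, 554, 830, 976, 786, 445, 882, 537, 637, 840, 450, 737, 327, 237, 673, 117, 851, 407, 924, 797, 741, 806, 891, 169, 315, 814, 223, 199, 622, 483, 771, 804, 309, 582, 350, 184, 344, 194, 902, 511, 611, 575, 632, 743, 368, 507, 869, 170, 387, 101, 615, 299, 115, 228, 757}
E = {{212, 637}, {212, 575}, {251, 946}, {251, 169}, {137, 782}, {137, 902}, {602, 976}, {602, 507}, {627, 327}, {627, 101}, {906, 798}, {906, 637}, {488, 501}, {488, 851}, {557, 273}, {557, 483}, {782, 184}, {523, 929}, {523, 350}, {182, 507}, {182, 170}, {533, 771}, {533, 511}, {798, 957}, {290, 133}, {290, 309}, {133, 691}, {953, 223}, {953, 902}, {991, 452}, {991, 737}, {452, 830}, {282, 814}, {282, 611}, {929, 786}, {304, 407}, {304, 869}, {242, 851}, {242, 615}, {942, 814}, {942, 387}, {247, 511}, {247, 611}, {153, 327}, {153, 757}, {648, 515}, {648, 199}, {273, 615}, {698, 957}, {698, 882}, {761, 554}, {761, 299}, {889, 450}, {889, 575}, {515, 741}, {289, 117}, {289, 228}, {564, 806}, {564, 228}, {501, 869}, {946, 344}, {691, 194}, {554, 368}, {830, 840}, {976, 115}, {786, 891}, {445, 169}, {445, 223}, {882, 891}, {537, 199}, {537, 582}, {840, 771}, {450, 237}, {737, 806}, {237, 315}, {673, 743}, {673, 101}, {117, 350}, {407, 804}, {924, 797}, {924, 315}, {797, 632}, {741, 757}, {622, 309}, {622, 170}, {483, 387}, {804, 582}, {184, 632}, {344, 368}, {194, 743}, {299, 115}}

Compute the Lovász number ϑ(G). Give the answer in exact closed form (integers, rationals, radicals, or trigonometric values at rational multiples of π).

91*cos(pi/91)/(cos(pi/91) + 1)

N(344) = {946, 368}, |N(344)| = 2.
N(251) = {946, 169}, |N(251)| = 2.
N(648) = {515, 199}, |N(648)| = 2.
N(445) = {169, 223}, |N(445)| = 2.
G on 91 vertices is 2-regular; this is C_{91}, the 91-cycle.
The 46 distinct eigenvalues: [2.0, 1.995235, 1.980961, 1.957247, 1.924206, 1.881995, 1.830816, 1.770912, 1.702569, 1.626112, 1.541906, 1.450353, 1.351887, 1.24698, 1.136129, 1.019865, 0.898741, 0.773333, 0.644241, 0.512078, 0.377475, 0.241073, 0.103523, -0.034521, -0.172401, -0.309459, -0.445042, -0.578504, -0.70921, -0.836536, -0.959875, -1.07864, -1.192265, -1.300208, -1.401955, -1.497021, -1.584954, -1.665333, -1.737776, -1.801938, -1.857512, -1.904235, -1.941884, -1.970278, -1.989283, -1.998808].
λ_max=2, λ_min=-2*cos(pi/91); ϑ = −91·λ_min/(λ_max−λ_min) = 91*cos(pi/91)/(cos(pi/91) + 1).
Numerically 45.4864402.
α=45, χ(Ḡ)=46; ϑ=91*cos(pi/91)/(cos(pi/91) + 1) lies between (both strict).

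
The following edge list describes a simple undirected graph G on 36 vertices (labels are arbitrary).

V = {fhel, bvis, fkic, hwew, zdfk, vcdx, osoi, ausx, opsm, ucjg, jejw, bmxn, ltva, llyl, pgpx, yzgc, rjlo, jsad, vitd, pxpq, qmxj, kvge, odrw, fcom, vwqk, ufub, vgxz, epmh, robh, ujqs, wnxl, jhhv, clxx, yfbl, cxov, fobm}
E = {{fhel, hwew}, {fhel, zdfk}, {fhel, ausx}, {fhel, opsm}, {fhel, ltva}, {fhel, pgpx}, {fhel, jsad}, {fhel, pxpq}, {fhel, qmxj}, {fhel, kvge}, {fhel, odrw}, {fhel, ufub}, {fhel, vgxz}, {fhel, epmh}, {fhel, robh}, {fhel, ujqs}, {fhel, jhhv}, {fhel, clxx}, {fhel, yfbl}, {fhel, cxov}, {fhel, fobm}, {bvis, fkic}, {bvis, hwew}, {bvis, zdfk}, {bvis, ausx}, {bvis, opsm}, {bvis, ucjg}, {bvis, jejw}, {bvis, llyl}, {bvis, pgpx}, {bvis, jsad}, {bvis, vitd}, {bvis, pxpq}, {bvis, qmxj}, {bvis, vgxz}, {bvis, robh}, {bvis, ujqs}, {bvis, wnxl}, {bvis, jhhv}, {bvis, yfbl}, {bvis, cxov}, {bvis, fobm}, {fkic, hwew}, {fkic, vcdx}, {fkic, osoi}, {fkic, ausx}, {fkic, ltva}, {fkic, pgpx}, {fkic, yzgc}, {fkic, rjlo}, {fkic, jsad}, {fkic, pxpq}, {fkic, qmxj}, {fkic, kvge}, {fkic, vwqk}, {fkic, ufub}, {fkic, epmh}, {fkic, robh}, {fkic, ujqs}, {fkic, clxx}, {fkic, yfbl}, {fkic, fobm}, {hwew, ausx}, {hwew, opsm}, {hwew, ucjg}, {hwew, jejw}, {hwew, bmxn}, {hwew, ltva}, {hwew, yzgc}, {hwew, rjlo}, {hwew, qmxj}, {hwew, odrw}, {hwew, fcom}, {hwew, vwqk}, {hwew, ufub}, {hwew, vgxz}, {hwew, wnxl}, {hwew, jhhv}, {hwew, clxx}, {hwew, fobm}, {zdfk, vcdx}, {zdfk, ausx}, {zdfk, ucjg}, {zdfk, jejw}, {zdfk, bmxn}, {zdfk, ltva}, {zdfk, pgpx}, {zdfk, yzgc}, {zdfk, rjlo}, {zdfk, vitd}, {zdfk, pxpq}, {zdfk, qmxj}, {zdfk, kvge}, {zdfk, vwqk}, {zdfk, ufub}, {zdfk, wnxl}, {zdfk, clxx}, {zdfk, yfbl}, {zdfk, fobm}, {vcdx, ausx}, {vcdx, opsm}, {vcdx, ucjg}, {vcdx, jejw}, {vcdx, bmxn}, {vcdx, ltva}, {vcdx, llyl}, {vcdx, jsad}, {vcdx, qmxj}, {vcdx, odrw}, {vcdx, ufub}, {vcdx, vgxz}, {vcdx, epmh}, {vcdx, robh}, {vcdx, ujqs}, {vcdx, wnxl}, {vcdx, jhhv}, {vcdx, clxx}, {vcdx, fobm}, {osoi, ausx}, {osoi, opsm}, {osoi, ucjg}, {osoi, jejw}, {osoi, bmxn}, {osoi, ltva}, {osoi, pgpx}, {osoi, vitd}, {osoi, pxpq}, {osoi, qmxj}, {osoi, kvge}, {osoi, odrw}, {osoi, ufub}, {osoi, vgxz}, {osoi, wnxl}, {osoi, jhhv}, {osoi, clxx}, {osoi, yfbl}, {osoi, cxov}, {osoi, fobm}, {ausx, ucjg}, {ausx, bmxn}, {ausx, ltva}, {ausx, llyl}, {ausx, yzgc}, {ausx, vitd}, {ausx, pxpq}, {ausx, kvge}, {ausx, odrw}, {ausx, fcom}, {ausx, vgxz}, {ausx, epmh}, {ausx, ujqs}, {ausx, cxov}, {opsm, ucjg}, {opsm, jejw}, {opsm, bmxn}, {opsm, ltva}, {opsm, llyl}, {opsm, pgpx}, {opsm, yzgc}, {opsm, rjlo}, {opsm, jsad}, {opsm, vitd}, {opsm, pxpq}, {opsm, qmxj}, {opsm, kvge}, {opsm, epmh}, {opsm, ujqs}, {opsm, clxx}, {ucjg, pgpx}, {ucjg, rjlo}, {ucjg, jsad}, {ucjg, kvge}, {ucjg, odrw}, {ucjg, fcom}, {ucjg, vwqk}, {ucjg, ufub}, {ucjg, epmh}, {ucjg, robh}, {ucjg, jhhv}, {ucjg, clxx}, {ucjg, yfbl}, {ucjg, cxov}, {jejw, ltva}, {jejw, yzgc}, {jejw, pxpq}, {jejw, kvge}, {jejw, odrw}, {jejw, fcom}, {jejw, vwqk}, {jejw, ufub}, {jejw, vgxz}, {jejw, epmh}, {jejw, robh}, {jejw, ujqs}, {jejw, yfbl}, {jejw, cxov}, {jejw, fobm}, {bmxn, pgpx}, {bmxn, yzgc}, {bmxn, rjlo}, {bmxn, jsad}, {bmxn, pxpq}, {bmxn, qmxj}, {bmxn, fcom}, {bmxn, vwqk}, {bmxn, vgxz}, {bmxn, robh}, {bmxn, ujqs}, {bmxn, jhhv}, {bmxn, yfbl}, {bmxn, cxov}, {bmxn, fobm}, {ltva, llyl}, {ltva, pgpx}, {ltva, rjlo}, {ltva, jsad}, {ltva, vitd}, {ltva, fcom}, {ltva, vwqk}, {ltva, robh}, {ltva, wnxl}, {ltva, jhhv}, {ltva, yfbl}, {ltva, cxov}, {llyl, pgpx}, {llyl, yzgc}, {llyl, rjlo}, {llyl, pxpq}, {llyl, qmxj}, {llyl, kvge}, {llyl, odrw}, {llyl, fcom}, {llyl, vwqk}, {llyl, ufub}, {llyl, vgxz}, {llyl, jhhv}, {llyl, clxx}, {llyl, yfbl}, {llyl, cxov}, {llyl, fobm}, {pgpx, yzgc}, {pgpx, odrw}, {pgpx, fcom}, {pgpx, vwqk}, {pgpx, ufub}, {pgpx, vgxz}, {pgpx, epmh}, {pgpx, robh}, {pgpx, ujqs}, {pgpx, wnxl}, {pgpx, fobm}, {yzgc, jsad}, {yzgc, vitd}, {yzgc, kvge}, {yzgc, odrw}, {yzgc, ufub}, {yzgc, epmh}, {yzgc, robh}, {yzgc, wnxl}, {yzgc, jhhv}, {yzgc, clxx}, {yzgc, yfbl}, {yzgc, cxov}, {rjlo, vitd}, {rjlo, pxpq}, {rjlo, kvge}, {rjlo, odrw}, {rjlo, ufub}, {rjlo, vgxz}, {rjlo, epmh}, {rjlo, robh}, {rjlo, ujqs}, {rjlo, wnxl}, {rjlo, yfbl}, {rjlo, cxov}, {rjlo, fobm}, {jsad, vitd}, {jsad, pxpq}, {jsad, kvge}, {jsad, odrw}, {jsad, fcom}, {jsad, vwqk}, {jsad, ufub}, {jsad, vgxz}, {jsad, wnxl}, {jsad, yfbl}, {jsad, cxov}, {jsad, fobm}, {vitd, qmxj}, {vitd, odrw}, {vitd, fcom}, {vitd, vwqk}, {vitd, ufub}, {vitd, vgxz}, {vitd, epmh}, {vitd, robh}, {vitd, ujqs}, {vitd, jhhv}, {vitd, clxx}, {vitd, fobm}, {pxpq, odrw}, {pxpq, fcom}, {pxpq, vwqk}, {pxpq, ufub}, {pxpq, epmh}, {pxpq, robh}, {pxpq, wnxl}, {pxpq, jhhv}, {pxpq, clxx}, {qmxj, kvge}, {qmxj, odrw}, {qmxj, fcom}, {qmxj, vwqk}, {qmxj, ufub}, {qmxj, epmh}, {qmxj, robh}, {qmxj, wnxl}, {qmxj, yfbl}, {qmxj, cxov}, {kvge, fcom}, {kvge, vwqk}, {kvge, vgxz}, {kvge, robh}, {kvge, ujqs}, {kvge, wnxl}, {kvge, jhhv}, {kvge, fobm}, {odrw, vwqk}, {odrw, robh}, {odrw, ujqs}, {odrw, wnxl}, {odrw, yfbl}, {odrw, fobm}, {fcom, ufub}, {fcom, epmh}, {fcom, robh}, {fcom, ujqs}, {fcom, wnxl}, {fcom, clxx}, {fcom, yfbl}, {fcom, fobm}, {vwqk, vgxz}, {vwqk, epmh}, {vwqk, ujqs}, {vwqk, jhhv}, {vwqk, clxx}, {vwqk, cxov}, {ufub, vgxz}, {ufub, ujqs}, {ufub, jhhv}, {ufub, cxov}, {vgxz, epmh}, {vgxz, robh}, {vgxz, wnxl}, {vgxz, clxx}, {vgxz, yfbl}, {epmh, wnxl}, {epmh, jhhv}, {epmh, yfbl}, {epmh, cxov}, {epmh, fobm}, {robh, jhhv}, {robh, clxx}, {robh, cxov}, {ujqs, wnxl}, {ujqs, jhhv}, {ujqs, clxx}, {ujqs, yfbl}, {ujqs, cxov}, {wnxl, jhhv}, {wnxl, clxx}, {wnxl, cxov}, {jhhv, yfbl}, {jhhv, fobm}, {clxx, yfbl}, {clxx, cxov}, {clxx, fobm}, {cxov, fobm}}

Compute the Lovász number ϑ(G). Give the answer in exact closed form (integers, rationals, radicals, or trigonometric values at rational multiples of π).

8

Vertex ucjg has 21 neighbors: bvis, hwew, zdfk, vcdx, osoi, ausx, opsm, pgpx, rjlo, jsad, kvge, odrw, fcom, vwqk, ufub, epmh, robh, jhhv, clxx, yfbl, cxov.
N(jejw) = {bvis, hwew, zdfk, vcdx, osoi, opsm, ltva, yzgc, pxpq, kvge, odrw, fcom, vwqk, ufub, vgxz, epmh, robh, ujqs, yfbl, cxov, fobm}, |N(jejw)| = 21.
Vertex cxov has 21 neighbors: fhel, bvis, osoi, ausx, ucjg, jejw, bmxn, ltva, llyl, yzgc, rjlo, jsad, qmxj, vwqk, ufub, epmh, robh, ujqs, wnxl, clxx, fobm.
deg(pgpx) = 21; N(pgpx) = {fhel, bvis, fkic, zdfk, osoi, opsm, ucjg, bmxn, ltva, llyl, yzgc, odrw, fcom, vwqk, ufub, vgxz, epmh, robh, ujqs, wnxl, fobm}.
deg(v) = 21 for all v (|V|=36); Kneser-type, 2-subsets of [9].
The 3 distinct eigenvalues: [21.0, 1.0, -6.0].
λ_max=21, λ_min=-6; ϑ = −36·λ_min/(λ_max−λ_min) = 8.
Numerically 8.000000000.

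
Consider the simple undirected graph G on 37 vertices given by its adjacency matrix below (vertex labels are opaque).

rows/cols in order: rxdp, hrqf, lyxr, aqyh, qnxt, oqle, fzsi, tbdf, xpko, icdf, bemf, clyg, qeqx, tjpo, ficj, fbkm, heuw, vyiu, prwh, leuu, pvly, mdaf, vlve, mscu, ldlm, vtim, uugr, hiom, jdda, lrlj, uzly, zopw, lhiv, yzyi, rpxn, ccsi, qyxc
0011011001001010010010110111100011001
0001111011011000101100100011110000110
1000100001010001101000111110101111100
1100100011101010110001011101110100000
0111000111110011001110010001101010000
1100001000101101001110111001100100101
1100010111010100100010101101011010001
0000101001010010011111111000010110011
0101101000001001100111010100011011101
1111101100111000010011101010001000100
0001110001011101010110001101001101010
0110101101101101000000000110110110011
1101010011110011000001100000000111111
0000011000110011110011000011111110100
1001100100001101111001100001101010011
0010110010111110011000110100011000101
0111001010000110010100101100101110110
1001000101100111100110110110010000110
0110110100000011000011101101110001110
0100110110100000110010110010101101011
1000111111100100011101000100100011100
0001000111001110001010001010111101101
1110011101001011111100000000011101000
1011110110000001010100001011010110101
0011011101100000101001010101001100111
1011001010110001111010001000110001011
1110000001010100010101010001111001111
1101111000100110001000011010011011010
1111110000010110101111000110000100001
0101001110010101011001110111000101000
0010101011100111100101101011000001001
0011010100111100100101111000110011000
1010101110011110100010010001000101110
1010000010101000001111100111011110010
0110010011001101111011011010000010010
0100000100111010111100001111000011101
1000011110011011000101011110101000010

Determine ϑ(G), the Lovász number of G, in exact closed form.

sqrt(37)

deg(lrlj) = 18; N(lrlj) = {hrqf, aqyh, fzsi, tbdf, xpko, clyg, tjpo, fbkm, vyiu, prwh, mdaf, vlve, mscu, vtim, uugr, hiom, zopw, yzyi}.
deg(oqle) = 18; N(oqle) = {rxdp, hrqf, fzsi, bemf, qeqx, tjpo, fbkm, prwh, leuu, pvly, vlve, mscu, ldlm, hiom, jdda, zopw, rpxn, qyxc}.
N(mscu) = {rxdp, lyxr, aqyh, qnxt, oqle, tbdf, xpko, fbkm, vyiu, leuu, ldlm, uugr, hiom, lrlj, zopw, lhiv, rpxn, qyxc}, |N(mscu)| = 18.
deg(fzsi) = 18; N(fzsi) = {rxdp, hrqf, oqle, tbdf, xpko, icdf, clyg, tjpo, heuw, pvly, vlve, ldlm, vtim, hiom, lrlj, uzly, lhiv, qyxc}.
G on 37 vertices is 18-regular; SR(37,18,8,9) — a Paley graph.
The 3 distinct eigenvalues: [18.0, 2.54138, -3.54138].
λ_max=18, λ_min=-sqrt(37)/2 - 1/2; ϑ = −37·λ_min/(λ_max−λ_min) = sqrt(37).
≈ 6.0827625 (to 7 d.p.).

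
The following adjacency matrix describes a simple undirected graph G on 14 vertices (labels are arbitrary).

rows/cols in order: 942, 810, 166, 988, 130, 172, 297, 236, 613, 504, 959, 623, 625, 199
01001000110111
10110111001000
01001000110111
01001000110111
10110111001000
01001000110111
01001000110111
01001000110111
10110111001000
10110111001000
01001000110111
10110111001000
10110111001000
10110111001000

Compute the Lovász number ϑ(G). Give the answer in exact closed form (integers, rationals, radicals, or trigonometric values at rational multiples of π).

Vertex 236 has 7 neighbors: 810, 130, 613, 504, 623, 625, 199.
N(172) = {810, 130, 613, 504, 623, 625, 199}, |N(172)| = 7.
deg(130) = 7; N(130) = {942, 166, 988, 172, 297, 236, 959}.
Vertex 988 has 7 neighbors: 810, 130, 613, 504, 623, 625, 199.
K_{7,7} (perfect); ϑ(G) = α(G) = max{7,7} = 7.
Numerically 7.00000000.
Check 7 ≤ 7 ≤ 7: collapsed.

7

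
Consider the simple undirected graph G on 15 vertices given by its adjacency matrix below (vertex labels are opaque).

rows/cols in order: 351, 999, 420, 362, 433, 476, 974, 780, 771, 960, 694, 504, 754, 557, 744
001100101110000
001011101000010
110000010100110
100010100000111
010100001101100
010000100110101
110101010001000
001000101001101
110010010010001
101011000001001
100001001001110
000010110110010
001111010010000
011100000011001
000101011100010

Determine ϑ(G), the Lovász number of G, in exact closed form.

deg(351) = 6; N(351) = {420, 362, 974, 771, 960, 694}.
deg(780) = 6; N(780) = {420, 974, 771, 504, 754, 744}.
N(771) = {351, 999, 433, 780, 694, 744}, |N(771)| = 6.
Vertex 557 has 6 neighbors: 999, 420, 362, 694, 504, 744.
deg(v) = 6 for all v (|V|=15); this is K(6,2), the Kneser graph.
The 3 distinct eigenvalues: [6.0, 1.0, -3.0].
With N=15: ϑ(G) = 15·(-1*(-3))/(6−(-3)) = 5.
≈ 5.0000000 (to 7 d.p.).

5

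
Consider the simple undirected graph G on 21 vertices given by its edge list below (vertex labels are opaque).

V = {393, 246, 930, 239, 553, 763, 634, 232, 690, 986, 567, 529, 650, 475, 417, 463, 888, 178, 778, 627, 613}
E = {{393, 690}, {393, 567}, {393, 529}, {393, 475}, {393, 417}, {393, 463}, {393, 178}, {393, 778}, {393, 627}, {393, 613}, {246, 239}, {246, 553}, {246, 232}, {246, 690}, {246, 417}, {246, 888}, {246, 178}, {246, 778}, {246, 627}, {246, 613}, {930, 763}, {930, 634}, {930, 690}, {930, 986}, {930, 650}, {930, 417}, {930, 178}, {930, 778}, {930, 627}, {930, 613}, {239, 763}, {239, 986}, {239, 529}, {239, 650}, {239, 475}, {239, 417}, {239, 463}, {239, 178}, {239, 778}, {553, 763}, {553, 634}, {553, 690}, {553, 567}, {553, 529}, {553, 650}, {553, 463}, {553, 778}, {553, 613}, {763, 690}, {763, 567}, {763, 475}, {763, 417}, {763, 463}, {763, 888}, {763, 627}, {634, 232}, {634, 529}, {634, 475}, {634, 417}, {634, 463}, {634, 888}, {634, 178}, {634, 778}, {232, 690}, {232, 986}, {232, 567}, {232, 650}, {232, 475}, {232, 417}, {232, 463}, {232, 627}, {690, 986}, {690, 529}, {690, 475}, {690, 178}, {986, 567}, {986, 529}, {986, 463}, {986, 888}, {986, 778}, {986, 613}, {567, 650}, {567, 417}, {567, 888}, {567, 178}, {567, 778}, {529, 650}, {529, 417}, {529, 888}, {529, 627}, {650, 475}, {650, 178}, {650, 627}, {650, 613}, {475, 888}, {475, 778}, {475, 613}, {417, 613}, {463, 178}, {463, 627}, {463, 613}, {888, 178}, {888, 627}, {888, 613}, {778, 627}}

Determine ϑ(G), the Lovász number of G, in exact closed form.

6

deg(763) = 10; N(763) = {930, 239, 553, 690, 567, 475, 417, 463, 888, 627}.
deg(475) = 10; N(475) = {393, 239, 763, 634, 232, 690, 650, 888, 778, 613}.
Vertex 417 has 10 neighbors: 393, 246, 930, 239, 763, 634, 232, 567, 529, 613.
N(393) = {690, 567, 529, 475, 417, 463, 178, 778, 627, 613}, |N(393)| = 10.
10-regular, N=21; Kneser K(7,2) on C(7,2)=21 vertices.
A has 3 distinct eigenvalues ≈ [10.0, 1.0, -4.0].
ϑ = −N·λ_min/(λ_max−λ_min) = −21·(-4)/(10−(-4)) = 6.
Numerically 6.00000000.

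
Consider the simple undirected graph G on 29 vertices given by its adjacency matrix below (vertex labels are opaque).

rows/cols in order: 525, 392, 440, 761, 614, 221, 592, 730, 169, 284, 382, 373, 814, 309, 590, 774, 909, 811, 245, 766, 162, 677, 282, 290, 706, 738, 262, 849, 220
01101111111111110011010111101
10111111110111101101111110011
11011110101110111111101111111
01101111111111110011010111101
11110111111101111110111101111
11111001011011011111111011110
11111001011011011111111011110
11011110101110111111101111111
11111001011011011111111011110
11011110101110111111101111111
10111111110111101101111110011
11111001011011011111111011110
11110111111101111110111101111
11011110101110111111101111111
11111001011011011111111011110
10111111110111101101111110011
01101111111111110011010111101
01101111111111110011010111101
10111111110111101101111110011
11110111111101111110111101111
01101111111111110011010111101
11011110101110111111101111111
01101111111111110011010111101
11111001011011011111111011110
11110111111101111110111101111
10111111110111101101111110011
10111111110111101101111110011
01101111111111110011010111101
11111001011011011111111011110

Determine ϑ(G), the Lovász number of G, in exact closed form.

7

deg(706) = 25; N(706) = {525, 392, 440, 761, 221, 592, 730, 169, 284, 382, 373, 309, 590, 774, 909, 811, 245, 162, 677, 282, 290, 738, 262, 849, 220}.
deg(220) = 22; N(220) = {525, 392, 440, 761, 614, 730, 284, 382, 814, 309, 774, 909, 811, 245, 766, 162, 677, 282, 706, 738, 262, 849}.
Vertex 284 has 24 neighbors: 525, 392, 761, 614, 221, 592, 169, 382, 373, 814, 590, 774, 909, 811, 245, 766, 162, 282, 290, 706, 738, 262, 849, 220.
deg(290) = 22; N(290) = {525, 392, 440, 761, 614, 730, 284, 382, 814, 309, 774, 909, 811, 245, 766, 162, 677, 282, 706, 738, 262, 849}.
K_{7,7,6,5,4} (perfect); ϑ(G) = α(G) = max{7,7,6,5,4} = 7.
ϑ(G) ≈ 7.000000.
α=7, χ(Ḡ)=7; ϑ=7 lies between (collapsed).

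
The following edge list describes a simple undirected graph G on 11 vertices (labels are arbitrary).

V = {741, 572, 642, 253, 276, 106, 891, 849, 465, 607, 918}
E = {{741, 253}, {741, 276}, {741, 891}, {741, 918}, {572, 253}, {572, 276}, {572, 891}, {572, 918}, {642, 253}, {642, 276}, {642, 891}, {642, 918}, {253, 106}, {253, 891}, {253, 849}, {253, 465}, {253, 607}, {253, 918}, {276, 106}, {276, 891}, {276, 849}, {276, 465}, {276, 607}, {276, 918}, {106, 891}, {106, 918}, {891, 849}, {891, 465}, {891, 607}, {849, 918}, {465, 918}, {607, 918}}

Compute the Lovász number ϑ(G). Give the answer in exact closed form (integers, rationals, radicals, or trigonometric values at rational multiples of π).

7

Vertex 276 has 9 neighbors: 741, 572, 642, 106, 891, 849, 465, 607, 918.
Vertex 572 has 4 neighbors: 253, 276, 891, 918.
N(918) = {741, 572, 642, 253, 276, 106, 849, 465, 607}, |N(918)| = 9.
deg(642) = 4; N(642) = {253, 276, 891, 918}.
K_{7,2,2} (perfect); ϑ(G) = α(G) = max{7,2,2} = 7.
ϑ(G) ≈ 7.0000000.
Lovász sandwich 7 ≤ 7 ≤ 7: collapsed.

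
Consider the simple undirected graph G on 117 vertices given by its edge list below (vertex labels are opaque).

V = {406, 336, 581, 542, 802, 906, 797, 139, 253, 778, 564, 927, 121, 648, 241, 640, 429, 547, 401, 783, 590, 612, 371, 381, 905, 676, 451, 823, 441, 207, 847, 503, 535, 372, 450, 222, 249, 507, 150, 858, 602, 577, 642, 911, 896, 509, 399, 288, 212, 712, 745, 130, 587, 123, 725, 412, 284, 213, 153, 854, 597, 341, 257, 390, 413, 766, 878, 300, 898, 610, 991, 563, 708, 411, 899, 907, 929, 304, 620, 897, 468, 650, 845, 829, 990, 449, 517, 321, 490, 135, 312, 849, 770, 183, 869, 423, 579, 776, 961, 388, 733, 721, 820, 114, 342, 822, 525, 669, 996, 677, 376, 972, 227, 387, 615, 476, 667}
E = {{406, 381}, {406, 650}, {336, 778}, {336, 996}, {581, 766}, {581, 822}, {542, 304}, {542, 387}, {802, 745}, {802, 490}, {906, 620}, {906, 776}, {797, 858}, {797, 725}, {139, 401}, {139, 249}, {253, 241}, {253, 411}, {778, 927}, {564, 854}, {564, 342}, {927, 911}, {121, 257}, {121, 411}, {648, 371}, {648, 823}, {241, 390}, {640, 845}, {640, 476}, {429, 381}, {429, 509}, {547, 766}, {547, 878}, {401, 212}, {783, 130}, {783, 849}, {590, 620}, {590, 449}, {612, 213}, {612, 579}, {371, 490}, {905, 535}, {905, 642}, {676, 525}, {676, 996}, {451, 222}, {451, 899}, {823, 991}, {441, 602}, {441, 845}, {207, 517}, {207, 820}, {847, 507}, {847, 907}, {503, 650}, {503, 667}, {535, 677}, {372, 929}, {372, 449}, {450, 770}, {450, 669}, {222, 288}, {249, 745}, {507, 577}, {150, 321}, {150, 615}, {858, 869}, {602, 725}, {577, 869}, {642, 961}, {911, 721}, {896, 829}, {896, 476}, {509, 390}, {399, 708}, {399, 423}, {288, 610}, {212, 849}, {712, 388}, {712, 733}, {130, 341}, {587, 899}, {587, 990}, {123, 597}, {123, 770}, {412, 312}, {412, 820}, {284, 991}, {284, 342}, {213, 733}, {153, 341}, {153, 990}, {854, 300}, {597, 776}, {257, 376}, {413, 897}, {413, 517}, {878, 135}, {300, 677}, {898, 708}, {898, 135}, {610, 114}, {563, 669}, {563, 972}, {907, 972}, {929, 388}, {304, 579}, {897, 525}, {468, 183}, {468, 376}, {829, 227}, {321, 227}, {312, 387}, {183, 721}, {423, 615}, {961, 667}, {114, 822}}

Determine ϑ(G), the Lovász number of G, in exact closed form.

117*cos(pi/117)/(cos(pi/117) + 1)

Vertex 597 has 2 neighbors: 123, 776.
N(927) = {778, 911}, |N(927)| = 2.
N(823) = {648, 991}, |N(823)| = 2.
deg(845) = 2; N(845) = {640, 441}.
deg(v) = 2 for all v (|V|=117); this is C_{117}, the 117-cycle.
The 59 distinct eigenvalues: [2.0, 1.9971, 1.9885, 1.9741, 1.954, 1.9283, 1.8971, 1.8603, 1.8182, 1.7709, 1.7185, 1.6611, 1.5989, 1.5321, 1.4609, 1.3854, 1.306, 1.2228, 1.1361, 1.0461, 0.9531, 0.8574, 0.7592, 0.6587, 0.5564, 0.4525, 0.3473, 0.2411, 0.1342, 0.0269, -0.0805, -0.1877, -0.2943, -0.4001, -0.5047, -0.6078, -0.7092, -0.8086, -0.9056, -1.0, -1.0915, -1.1799, -1.2649, -1.3462, -1.4237, -1.497, -1.5661, -1.6306, -1.6904, -1.7453, -1.7952, -1.84, -1.8794, -1.9134, -1.9419, -1.9648, -1.982, -1.9935, -1.9993].
−117·(-2*cos(pi/117)) / ((2)−(-2*cos(pi/117))) = 117*cos(pi/117)/(cos(pi/117) + 1) = ϑ(G).
= 58.489454284… (decimal).
58 ≤ 117*cos(pi/117)/(cos(pi/117) + 1) ≤ 59: both strict.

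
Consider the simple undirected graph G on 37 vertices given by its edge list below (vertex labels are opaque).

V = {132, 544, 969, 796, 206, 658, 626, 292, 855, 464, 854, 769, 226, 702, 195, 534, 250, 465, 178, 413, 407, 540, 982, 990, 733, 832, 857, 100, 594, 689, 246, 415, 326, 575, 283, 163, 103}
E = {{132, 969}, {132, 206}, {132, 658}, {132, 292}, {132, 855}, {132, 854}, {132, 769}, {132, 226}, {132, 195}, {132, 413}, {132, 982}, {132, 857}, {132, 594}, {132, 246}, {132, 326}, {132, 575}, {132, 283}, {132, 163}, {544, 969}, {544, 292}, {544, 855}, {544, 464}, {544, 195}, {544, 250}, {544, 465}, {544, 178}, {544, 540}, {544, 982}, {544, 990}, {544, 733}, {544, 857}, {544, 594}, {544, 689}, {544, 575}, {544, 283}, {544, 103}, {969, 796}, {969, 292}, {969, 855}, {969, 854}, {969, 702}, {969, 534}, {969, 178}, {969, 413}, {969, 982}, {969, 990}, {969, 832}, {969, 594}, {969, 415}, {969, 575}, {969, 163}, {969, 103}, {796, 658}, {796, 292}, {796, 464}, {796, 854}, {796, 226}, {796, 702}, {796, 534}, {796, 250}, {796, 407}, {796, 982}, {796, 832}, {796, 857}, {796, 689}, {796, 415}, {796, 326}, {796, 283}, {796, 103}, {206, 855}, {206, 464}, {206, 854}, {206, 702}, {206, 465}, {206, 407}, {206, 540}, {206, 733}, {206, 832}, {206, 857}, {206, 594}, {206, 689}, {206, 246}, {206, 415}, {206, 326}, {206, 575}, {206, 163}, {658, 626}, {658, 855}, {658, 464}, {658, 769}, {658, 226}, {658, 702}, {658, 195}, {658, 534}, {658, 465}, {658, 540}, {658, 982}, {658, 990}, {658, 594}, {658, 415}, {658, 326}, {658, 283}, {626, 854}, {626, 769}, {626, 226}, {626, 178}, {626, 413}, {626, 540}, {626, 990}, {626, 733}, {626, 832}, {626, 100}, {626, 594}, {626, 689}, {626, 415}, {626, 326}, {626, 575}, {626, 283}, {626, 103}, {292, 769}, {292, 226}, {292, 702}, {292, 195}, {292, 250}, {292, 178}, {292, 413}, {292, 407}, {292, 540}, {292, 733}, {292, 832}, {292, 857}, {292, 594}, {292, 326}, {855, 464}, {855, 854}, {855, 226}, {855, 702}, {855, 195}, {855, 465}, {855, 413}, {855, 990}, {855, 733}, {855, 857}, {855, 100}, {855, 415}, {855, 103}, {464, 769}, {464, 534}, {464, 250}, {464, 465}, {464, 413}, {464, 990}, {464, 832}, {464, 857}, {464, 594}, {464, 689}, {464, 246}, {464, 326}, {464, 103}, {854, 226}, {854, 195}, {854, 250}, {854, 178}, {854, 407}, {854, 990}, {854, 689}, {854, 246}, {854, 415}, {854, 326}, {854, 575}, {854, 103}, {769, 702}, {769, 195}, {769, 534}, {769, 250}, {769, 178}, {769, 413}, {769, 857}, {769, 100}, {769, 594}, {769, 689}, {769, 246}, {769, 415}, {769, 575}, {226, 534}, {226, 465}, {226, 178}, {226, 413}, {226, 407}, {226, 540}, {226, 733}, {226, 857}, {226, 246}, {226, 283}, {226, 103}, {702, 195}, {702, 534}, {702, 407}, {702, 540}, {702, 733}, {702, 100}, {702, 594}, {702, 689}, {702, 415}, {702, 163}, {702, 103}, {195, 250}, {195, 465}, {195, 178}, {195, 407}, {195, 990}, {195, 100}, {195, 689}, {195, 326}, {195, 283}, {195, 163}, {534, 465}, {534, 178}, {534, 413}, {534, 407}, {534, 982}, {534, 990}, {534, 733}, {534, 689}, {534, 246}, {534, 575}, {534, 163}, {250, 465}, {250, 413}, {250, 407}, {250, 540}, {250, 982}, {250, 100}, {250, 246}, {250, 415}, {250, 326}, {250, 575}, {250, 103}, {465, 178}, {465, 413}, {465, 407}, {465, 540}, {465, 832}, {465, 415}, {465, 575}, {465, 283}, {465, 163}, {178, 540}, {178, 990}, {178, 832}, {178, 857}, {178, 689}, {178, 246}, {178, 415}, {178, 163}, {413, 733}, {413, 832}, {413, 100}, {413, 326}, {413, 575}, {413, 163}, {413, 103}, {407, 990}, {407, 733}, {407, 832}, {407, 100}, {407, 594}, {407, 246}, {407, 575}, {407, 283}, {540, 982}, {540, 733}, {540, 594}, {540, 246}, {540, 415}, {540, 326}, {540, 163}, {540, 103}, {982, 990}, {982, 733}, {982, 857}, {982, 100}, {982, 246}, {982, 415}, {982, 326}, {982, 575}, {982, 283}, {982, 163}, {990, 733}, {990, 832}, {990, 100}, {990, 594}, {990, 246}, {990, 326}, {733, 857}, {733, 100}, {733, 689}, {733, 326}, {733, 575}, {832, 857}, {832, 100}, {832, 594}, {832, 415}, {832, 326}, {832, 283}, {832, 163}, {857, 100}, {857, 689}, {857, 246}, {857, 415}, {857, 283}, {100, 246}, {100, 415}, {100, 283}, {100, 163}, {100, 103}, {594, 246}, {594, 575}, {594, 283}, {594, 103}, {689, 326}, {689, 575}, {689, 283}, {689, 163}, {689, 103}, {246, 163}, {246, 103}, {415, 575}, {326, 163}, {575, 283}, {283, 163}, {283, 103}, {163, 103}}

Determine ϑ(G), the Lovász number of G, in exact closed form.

sqrt(37)

deg(178) = 18; N(178) = {544, 969, 626, 292, 854, 769, 226, 195, 534, 465, 540, 990, 832, 857, 689, 246, 415, 163}.
Vertex 689 has 18 neighbors: 544, 796, 206, 626, 464, 854, 769, 702, 195, 534, 178, 733, 857, 326, 575, 283, 163, 103.
Vertex 626 has 18 neighbors: 658, 854, 769, 226, 178, 413, 540, 990, 733, 832, 100, 594, 689, 415, 326, 575, 283, 103.
Vertex 857 has 18 neighbors: 132, 544, 796, 206, 292, 855, 464, 769, 226, 178, 982, 733, 832, 100, 689, 246, 415, 283.
18-regular, N=37; Paley(37): SR with (k,λ,μ)=(18,8,9).
A has 3 distinct eigenvalues ≈ [18.0, 2.54138, -3.54138].
λ_max=18, λ_min=-sqrt(37)/2 - 1/2; ϑ = −37·λ_min/(λ_max−λ_min) = sqrt(37).
ϑ(G) ≈ 6.082762530.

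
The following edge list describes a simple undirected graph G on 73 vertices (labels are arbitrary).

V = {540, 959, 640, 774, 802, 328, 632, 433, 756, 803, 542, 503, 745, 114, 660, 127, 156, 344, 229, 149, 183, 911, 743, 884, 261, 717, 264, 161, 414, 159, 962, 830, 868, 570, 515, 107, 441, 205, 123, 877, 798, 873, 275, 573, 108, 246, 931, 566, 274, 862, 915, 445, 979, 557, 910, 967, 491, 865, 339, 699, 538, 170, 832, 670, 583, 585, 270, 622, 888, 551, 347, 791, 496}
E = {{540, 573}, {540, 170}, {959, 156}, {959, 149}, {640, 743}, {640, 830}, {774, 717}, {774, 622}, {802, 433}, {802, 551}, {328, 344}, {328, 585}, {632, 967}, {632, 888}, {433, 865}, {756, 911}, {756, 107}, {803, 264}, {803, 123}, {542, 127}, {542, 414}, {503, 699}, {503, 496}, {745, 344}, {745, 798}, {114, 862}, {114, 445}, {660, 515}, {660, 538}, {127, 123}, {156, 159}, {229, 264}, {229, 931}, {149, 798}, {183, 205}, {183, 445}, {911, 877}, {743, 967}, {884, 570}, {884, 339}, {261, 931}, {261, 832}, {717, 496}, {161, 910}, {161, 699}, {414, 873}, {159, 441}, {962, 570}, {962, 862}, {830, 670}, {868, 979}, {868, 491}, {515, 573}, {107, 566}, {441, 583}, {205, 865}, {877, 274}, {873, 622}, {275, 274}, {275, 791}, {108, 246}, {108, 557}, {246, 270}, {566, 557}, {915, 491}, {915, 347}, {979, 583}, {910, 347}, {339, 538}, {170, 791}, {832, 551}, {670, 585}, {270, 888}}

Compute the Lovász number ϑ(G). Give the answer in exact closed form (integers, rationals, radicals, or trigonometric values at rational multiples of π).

73*cos(pi/73)/(cos(pi/73) + 1)

Vertex 491 has 2 neighbors: 868, 915.
deg(798) = 2; N(798) = {745, 149}.
Vertex 640 has 2 neighbors: 743, 830.
N(888) = {632, 270}, |N(888)| = 2.
G on 73 vertices is 2-regular; a single 73-cycle (edge-transitive).
Distinct eigenvalues (to 6 d.p.): [2.0, 1.992596, 1.97044, 1.933696, 1.882635, 1.817635, 1.739179, 1.647846, 1.544313, 1.429347, 1.303798, 1.168596, 1.024743, 0.873302, 0.715396, 0.552194, 0.384903, 0.214763, 0.043032, -0.129017, -0.300111, -0.468983, -0.634383, -0.795086, -0.949902, -1.097686, -1.237343, -1.367839, -1.488208, -1.597559, -1.695082, -1.780055, -1.85185, -1.909934, -1.953877, -1.983355, -1.998148].
With N=73: ϑ(G) = 73·(-(-1)*2*cos(pi/73))/(2−(-2*cos(pi/73))) = 73*cos(pi/73)/(cos(pi/73) + 1).
≈ 36.48309 (to 5 d.p.).
Check 36 ≤ 73*cos(pi/73)/(cos(pi/73) + 1) ≤ 37: both strict.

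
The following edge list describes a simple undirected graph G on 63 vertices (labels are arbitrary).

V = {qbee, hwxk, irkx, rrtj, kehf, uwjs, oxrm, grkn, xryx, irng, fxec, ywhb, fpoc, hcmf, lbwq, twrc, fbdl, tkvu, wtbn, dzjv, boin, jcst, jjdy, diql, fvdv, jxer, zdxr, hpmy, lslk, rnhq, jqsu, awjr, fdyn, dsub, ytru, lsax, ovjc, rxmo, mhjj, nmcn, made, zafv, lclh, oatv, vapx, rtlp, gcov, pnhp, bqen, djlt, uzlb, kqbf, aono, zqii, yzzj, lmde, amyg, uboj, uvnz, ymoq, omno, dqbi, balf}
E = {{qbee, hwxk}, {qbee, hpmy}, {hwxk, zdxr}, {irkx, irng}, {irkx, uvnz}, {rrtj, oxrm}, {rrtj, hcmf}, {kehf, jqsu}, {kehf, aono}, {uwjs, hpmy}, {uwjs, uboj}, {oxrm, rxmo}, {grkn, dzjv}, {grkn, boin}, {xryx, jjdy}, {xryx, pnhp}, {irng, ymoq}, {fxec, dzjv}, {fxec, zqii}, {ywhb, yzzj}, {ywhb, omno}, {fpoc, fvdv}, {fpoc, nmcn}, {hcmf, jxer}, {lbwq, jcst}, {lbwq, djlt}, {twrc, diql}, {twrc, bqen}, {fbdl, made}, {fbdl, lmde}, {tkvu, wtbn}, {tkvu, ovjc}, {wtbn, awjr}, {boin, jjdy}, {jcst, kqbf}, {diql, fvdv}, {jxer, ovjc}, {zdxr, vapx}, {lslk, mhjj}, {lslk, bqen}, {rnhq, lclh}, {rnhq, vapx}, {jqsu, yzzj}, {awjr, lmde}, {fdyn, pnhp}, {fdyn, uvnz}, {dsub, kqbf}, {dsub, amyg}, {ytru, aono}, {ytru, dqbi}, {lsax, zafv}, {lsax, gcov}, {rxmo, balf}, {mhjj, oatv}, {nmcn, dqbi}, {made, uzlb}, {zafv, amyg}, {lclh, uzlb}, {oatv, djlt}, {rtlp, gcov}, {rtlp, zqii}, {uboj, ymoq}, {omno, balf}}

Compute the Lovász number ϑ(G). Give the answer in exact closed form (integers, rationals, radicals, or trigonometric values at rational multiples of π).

63*cos(pi/63)/(cos(pi/63) + 1)

N(oxrm) = {rrtj, rxmo}, |N(oxrm)| = 2.
deg(rtlp) = 2; N(rtlp) = {gcov, zqii}.
deg(vapx) = 2; N(vapx) = {zdxr, rnhq}.
deg(hpmy) = 2; N(hpmy) = {qbee, uwjs}.
Regular of degree 2 on 63 vertices: the odd cycle C_{63}.
The 32 distinct eigenvalues: [2.0, 1.990062, 1.960345, 1.911146, 1.842952, 1.756443, 1.652478, 1.532089, 1.396474, 1.24698, 1.085093, 0.912421, 0.730682, 0.541681, 0.347296, 0.14946, -0.049861, -0.248687, -0.445042, -0.636973, -0.822574, -1.0, -1.167487, -1.323372, -1.466104, -1.594265, -1.706582, -1.801938, -1.879385, -1.938155, -1.977662, -1.997514].
λ_max=2, λ_min=-2*cos(pi/63); ϑ = −63·λ_min/(λ_max−λ_min) = 63*cos(pi/63)/(cos(pi/63) + 1).
≈ 31.48040933 (to 8 d.p.).
31 ≤ 63*cos(pi/63)/(cos(pi/63) + 1) ≤ 32: both strict.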